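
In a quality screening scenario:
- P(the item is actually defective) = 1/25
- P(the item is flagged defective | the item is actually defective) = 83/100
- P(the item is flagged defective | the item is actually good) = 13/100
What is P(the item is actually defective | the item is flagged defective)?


Using Bayes' theorem:
P(A|B) = P(B|A)·P(A) / P(B)

P(the item is flagged defective) = 83/100 × 1/25 + 13/100 × 24/25
= 83/2500 + 78/625 = 79/500

P(the item is actually defective|the item is flagged defective) = (83/2500) / (79/500) = 83/395

P(the item is actually defective|the item is flagged defective) = 83/395 ≈ 21.01%


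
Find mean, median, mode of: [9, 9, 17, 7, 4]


Sorted: [4, 7, 9, 9, 17]
Mean = 46/5
Median = 9
Freq: {9: 2, 17: 1, 7: 1, 4: 1}
Mode: [9]

Mean=46/5, Median=9, Mode=9


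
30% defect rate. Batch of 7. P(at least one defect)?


P(all good) = (7/10)^7 = 823543/10000000
P(≥1 defect) = 9176457/10000000

P = 9176457/10000000 ≈ 91.76%


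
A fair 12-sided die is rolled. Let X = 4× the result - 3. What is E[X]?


E[die] = (1+12)/2 = 13/2
E[X] = 4×13/2 - 3 = 23

E[X] = 23


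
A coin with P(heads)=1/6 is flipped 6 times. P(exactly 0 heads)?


Binomial: P(X=0) = C(6,0)×p^0×(1-p)^6
= 1 × 1 × 15625/46656 = 15625/46656

P(X=0) = 15625/46656 ≈ 33.49%


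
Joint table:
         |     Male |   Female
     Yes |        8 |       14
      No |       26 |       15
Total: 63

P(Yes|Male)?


P(Yes|Male) = 8/(8+26) = 8/34 = 4/17

P = 4/17 ≈ 23.53%


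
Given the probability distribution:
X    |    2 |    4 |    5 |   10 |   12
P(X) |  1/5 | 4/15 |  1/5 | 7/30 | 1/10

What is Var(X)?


E[X] = 6
E[X²] = 239/5
Var(X) = E[X²] - (E[X])² = 239/5 - 36 = 59/5

Var(X) = 59/5 ≈ 11.8000


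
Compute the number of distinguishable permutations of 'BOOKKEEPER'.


Letters: 10, freq: {'B': 1, 'O': 2, 'K': 2, 'E': 3, 'P': 1, 'R': 1}
10!/(1!×2!×2!×3!×1!×1!) = 3628800/24 = 151200

151200


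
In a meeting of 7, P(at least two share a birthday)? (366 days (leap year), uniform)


P(all different) = Π(366-i)/366 for i=0..6
= 0.943914
P(match) = 1 - 0.943914 = 0.056086

P ≈ 0.0561 ≈ 5.61%


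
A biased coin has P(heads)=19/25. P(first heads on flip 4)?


Geometric: P(X=4) = (1-p)^(k-1)×p = (6/25)^3×19/25 = 4104/390625

P(X=4) = 4104/390625 ≈ 1.05%


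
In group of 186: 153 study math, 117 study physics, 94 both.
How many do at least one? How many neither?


|A∪B| = 153+117-94 = 176
Neither = 186-176 = 10

At least one: 176; Neither: 10


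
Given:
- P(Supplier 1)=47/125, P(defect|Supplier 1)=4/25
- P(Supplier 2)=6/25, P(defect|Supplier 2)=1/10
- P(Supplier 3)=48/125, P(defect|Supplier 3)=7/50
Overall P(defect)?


P(B) = Σ P(B|Aᵢ)×P(Aᵢ)
  4/25×47/125 = 188/3125
  1/10×6/25 = 3/125
  7/50×48/125 = 168/3125
Sum = 431/3125

P(defect) = 431/3125 ≈ 13.79%


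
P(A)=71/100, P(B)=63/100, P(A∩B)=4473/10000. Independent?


P(A)×P(B) = 4473/10000
P(A∩B) = 4473/10000
Equal ✓ → Independent

Yes, independent


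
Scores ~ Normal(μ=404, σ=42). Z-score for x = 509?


z = (x - μ)/σ = (509 - 404)/42 = 2.5

z = 2.5


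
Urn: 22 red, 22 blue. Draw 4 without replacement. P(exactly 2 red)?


Hypergeometric: C(22,2)×C(22,2)/C(44,4)
= 231×231/135751 = 693/1763

P(X=2) = 693/1763 ≈ 39.31%


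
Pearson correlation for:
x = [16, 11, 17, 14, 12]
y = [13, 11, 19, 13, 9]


n=5, Σx=70, Σy=65, Σxy=942, Σx²=1006, Σy²=901
r = (5×942 - 70×65)/√((5×1006 - 70²)(5×901 - 65²))
= 160/√(130×280) = 160/√36400 ≈ 160/190.7878 ≈ 0.8386

r ≈ 0.8386


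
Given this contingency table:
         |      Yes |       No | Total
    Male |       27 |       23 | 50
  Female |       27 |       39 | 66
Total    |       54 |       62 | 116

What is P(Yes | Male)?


P(Yes | Male) = 27/(27+23) = 27/50

P(Yes|Male) = 27/50 ≈ 54.00%


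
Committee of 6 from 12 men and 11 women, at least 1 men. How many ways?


Count by #men:
  1M,5W: C(12,1)×C(11,5)=5544
  2M,4W: C(12,2)×C(11,4)=21780
  3M,3W: C(12,3)×C(11,3)=36300
  4M,2W: C(12,4)×C(11,2)=27225
  5M,1W: C(12,5)×C(11,1)=8712
  6M,0W: C(12,6)×C(11,0)=924
Total = 100485

100485


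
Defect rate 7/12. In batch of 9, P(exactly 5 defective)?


Binomial: P(X=5) = C(9,5)×p^5×(1-p)^4
= 126 × 16807/248832 × 625/20736 = 73530625/286654464

P(X=5) = 73530625/286654464 ≈ 25.65%


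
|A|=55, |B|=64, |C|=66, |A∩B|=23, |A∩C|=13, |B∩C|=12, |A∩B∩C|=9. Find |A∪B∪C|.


|A∪B∪C| = 55+64+66-23-13-12+9 = 146

|A∪B∪C| = 146


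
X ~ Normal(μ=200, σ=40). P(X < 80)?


z = (80-200)/40 = -3.0
P(Z < -3.0) = 0.0013

P(X < 80) ≈ 0.0013


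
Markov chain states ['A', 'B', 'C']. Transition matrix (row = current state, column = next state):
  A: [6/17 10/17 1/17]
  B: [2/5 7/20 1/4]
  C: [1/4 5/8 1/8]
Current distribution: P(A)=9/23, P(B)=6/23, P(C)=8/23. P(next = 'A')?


P(next=A) = Σᵢ P(now=i)×P(i→A)
= 9/23×6/17 + 6/23×2/5 + 8/23×1/4
= 54/391 + 12/115 + 2/23 = 28/85

P = 28/85 ≈ 0.3294


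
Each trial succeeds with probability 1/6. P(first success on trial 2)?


Geometric: P(X=2) = (1-p)^(k-1)×p = (5/6)^1×1/6 = 5/36

P(X=2) = 5/36 ≈ 13.89%


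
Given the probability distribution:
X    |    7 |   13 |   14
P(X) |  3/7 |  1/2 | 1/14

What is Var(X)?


E[X] = 21/2
E[X²] = 239/2
Var(X) = E[X²] - (E[X])² = 239/2 - 441/4 = 37/4

Var(X) = 37/4 ≈ 9.2500


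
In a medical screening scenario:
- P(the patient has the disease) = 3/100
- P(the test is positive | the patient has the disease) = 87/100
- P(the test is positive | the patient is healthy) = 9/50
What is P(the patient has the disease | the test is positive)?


Using Bayes' theorem:
P(A|B) = P(B|A)·P(A) / P(B)

P(the test is positive) = 87/100 × 3/100 + 9/50 × 97/100
= 261/10000 + 873/5000 = 2007/10000

P(the patient has the disease|the test is positive) = (261/10000) / (2007/10000) = 29/223

P(the patient has the disease|the test is positive) = 29/223 ≈ 13.00%


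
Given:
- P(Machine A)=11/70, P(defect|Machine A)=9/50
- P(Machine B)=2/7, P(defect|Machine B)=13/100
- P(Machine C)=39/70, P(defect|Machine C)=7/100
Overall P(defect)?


P(B) = Σ P(B|Aᵢ)×P(Aᵢ)
  9/50×11/70 = 99/3500
  13/100×2/7 = 13/350
  7/100×39/70 = 39/1000
Sum = 731/7000

P(defect) = 731/7000 ≈ 10.44%


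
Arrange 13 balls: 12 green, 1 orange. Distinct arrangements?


13!/(12!×1!) = 13

13


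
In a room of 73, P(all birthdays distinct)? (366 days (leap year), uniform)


P(all different) = Π(366-i)/366 for i=0..72
= (366/366)×(365/366)×...×(294/366)
= 0.000449

P ≈ 0.0004 ≈ 0.04%


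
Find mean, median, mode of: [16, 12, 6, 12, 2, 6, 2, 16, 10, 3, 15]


Sorted: [2, 2, 3, 6, 6, 10, 12, 12, 15, 16, 16]
Mean = 100/11
Median = 10
Freq: {16: 2, 12: 2, 6: 2, 2: 2, 10: 1, 3: 1, 15: 1}
Mode: [2, 6, 12, 16]

Mean=100/11, Median=10, Mode=[2, 6, 12, 16]


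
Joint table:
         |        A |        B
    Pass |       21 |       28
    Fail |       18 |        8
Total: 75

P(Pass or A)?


P(Pass∨A) = P(Pass) + P(A) - P(Pass∧A)
= (49 + 39 - 21)/75 = 67/75

P = 67/75 ≈ 89.33%


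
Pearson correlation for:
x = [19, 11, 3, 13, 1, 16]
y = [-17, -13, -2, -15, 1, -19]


n=6, Σx=63, Σy=-65, Σxy=-970, Σx²=917, Σy²=1049
r = (6×(-970) - 63×(-65))/√((6×917 - 63²)(6×1049 - (-65)²))
= -1725/√(1533×2069) = -1725/√3171777 ≈ -1725/1780.9483 ≈ -0.9686

r ≈ -0.9686


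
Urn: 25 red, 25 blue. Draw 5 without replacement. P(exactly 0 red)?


Hypergeometric: C(25,0)×C(25,5)/C(50,5)
= 1×53130/2118760 = 33/1316

P(X=0) = 33/1316 ≈ 2.51%


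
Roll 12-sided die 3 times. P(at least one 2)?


P(no 2)^3 = (11/12)^3 = 1331/1728
P(≥1) = 1 - 1331/1728 = 397/1728

P = 397/1728 ≈ 22.97%


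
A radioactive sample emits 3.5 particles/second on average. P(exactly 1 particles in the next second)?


Poisson(λ=3.5): P(X=1) = e^(-λ)×λ^k/k!
= e^(-3.5) × 3.5^1 / 1!
≈ 0.03019738342 × 3.5 / 1 ≈ 0.105691

P(X=1) ≈ 0.105691 ≈ 10.57%


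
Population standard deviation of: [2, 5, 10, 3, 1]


Mean = 21/5
  (2-21/5)²=121/25
  (5-21/5)²=16/25
  (10-21/5)²=841/25
  (3-21/5)²=36/25
  (1-21/5)²=256/25
Σ(x-μ)² = 254/5
σ² = (254/5)/5 = 254/25

σ = √(254/25) ≈ 3.1875


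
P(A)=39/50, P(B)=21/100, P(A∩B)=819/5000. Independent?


P(A)×P(B) = 819/5000
P(A∩B) = 819/5000
Equal ✓ → Independent

Yes, independent


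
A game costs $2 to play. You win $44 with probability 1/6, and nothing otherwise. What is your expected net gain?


E[gain] = (44-2)×1/6 + (-2)×5/6
= 7 - 5/3 = 16/3

Expected net gain = $16/3 ≈ $5.33


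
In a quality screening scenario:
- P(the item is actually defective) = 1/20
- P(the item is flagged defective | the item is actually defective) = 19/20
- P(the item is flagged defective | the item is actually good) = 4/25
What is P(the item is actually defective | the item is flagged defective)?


Using Bayes' theorem:
P(A|B) = P(B|A)·P(A) / P(B)

P(the item is flagged defective) = 19/20 × 1/20 + 4/25 × 19/20
= 19/400 + 19/125 = 399/2000

P(the item is actually defective|the item is flagged defective) = (19/400) / (399/2000) = 5/21

P(the item is actually defective|the item is flagged defective) = 5/21 ≈ 23.81%


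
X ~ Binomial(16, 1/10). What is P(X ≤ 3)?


P(X ≤ 3) = Σ P(X=i) for i=0..3
P(X=0) = 1853020188851841/10000000000000000
P(X=1) = 205891132094649/625000000000000
P(X=2) = 68630377364883/250000000000000
P(X=3) = 17793060798303/125000000000000
Sum = 1863187652165157/2000000000000000

P(X ≤ 3) = 1863187652165157/2000000000000000 ≈ 93.16%


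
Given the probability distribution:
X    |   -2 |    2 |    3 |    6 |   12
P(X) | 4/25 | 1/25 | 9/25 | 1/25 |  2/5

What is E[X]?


E[X] = Σ x·P(X=x)
= (-2)×(4/25) + (2)×(1/25) + (3)×(9/25) + (6)×(1/25) + (12)×(2/5)
= 147/25

E[X] = 147/25


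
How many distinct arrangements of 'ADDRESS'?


Letters: 7, freq: {'A': 1, 'D': 2, 'R': 1, 'E': 1, 'S': 2}
7!/(1!×2!×1!×1!×2!) = 5040/4 = 1260

1260


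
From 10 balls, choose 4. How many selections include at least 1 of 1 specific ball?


Complement: C(10,4) - C(9,4) = 210 - 126 = 84

84


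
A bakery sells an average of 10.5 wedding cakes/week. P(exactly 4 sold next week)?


Poisson(λ=10.5): P(X=4) = e^(-λ)×λ^k/k!
= e^(-10.5) × 10.5^4 / 4!
≈ 2.753644935e-05 × 12155.0625 / 24 ≈ 0.013946

P(X=4) ≈ 0.013946 ≈ 1.39%


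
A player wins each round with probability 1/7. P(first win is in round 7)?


Geometric: P(X=7) = (1-p)^(k-1)×p = (6/7)^6×1/7 = 46656/823543

P(X=7) = 46656/823543 ≈ 5.67%


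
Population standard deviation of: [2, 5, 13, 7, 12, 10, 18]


Mean = 67/7
  (2-67/7)²=2809/49
  (5-67/7)²=1024/49
  (13-67/7)²=576/49
  (7-67/7)²=324/49
  (12-67/7)²=289/49
  (10-67/7)²=9/49
  (18-67/7)²=3481/49
Σ(x-μ)² = 1216/7
σ² = (1216/7)/7 = 1216/49

σ = √(1216/49) ≈ 4.9816


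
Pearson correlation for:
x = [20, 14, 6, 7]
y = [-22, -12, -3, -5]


n=4, Σx=47, Σy=-42, Σxy=-661, Σx²=681, Σy²=662
r = (4×(-661) - 47×(-42))/√((4×681 - 47²)(4×662 - (-42)²))
= -670/√(515×884) = -670/√455260 ≈ -670/674.7296 ≈ -0.9930

r ≈ -0.9930


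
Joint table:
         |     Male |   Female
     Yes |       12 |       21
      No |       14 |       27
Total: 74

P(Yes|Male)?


P(Yes|Male) = 12/(12+14) = 12/26 = 6/13

P = 6/13 ≈ 46.15%


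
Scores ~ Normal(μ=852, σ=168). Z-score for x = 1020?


z = (x - μ)/σ = (1020 - 852)/168 = 1.0

z = 1.0


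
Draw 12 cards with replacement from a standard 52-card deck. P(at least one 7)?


P(not a 7) = 48/52 = 12/13
P(none in 12 draws) = (12/13)^12 = 8916100448256/23298085122481
P(≥1 7) = 1 - 8916100448256/23298085122481 = 14381984674225/23298085122481

P = 14381984674225/23298085122481 ≈ 61.73%


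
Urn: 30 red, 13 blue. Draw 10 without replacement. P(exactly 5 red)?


Hypergeometric: C(30,5)×C(13,5)/C(43,10)
= 142506×1287/1917334783 = 2015442/21069613

P(X=5) = 2015442/21069613 ≈ 9.57%


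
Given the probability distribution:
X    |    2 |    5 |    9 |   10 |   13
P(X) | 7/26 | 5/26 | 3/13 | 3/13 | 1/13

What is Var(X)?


E[X] = 179/26
E[X²] = 1577/26
Var(X) = E[X²] - (E[X])² = 1577/26 - 32041/676 = 8961/676

Var(X) = 8961/676 ≈ 13.2559


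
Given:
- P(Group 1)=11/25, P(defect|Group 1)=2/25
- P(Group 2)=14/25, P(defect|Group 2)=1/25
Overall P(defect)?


P(B) = Σ P(B|Aᵢ)×P(Aᵢ)
  2/25×11/25 = 22/625
  1/25×14/25 = 14/625
Sum = 36/625

P(defect) = 36/625 ≈ 5.76%


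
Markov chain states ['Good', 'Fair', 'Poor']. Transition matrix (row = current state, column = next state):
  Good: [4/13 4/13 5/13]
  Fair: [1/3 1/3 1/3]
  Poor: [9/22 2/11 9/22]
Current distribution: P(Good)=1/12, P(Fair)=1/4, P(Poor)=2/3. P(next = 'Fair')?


P(next=Fair) = Σᵢ P(now=i)×P(i→Fair)
= 1/12×4/13 + 1/4×1/3 + 2/3×2/11
= 1/39 + 1/12 + 4/33 = 395/1716

P = 395/1716 ≈ 0.2302


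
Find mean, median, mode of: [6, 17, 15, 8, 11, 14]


Sorted: [6, 8, 11, 14, 15, 17]
Mean = 71/6
Median = 25/2
Freq: {6: 1, 17: 1, 15: 1, 8: 1, 11: 1, 14: 1}
Mode: No mode

Mean=71/6, Median=25/2, Mode=No mode


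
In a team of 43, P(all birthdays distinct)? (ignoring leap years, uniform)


P(all different) = Π(365-i)/365 for i=0..42
= (365/365)×(364/365)×...×(323/365)
= 0.076077

P ≈ 0.0761 ≈ 7.61%


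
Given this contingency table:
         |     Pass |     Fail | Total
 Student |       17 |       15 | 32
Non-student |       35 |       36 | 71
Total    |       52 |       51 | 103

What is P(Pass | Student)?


P(Pass | Student) = 17/(17+15) = 17/32

P(Pass|Student) = 17/32 ≈ 53.12%


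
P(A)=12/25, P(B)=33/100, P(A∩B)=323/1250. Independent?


P(A)×P(B) = 99/625
P(A∩B) = 323/1250
Not equal → NOT independent

No, not independent


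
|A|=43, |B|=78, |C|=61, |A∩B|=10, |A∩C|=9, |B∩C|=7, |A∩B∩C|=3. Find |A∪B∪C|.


|A∪B∪C| = 43+78+61-10-9-7+3 = 159

|A∪B∪C| = 159


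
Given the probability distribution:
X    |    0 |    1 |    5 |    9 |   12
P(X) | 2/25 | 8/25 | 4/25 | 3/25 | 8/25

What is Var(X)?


E[X] = 151/25
E[X²] = 1503/25
Var(X) = E[X²] - (E[X])² = 1503/25 - 22801/625 = 14774/625

Var(X) = 14774/625 ≈ 23.6384


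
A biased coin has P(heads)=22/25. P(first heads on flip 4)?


Geometric: P(X=4) = (1-p)^(k-1)×p = (3/25)^3×22/25 = 594/390625

P(X=4) = 594/390625 ≈ 0.15%


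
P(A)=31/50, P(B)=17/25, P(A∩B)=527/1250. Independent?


P(A)×P(B) = 527/1250
P(A∩B) = 527/1250
Equal ✓ → Independent

Yes, independent


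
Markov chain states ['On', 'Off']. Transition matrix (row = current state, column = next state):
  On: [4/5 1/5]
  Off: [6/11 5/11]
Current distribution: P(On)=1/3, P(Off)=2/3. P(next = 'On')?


P(next=On) = Σᵢ P(now=i)×P(i→On)
= 1/3×4/5 + 2/3×6/11
= 4/15 + 4/11 = 104/165

P = 104/165 ≈ 0.6303


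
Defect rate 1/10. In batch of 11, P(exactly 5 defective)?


Binomial: P(X=5) = C(11,5)×p^5×(1-p)^6
= 462 × 1/100000 × 531441/1000000 = 122762871/50000000000

P(X=5) = 122762871/50000000000 ≈ 0.25%


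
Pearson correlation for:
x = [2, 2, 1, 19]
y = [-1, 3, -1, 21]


n=4, Σx=24, Σy=22, Σxy=402, Σx²=370, Σy²=452
r = (4×402 - 24×22)/√((4×370 - 24²)(4×452 - 22²))
= 1080/√(904×1324) = 1080/√1196896 ≈ 1080/1094.0274 ≈ 0.9872

r ≈ 0.9872


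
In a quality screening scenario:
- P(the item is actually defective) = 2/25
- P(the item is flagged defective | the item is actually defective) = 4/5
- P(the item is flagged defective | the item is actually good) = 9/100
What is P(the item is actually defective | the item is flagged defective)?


Using Bayes' theorem:
P(A|B) = P(B|A)·P(A) / P(B)

P(the item is flagged defective) = 4/5 × 2/25 + 9/100 × 23/25
= 8/125 + 207/2500 = 367/2500

P(the item is actually defective|the item is flagged defective) = (8/125) / (367/2500) = 160/367

P(the item is actually defective|the item is flagged defective) = 160/367 ≈ 43.60%


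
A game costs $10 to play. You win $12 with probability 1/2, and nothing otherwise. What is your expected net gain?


E[gain] = (12-10)×1/2 + (-10)×1/2
= 1 - 5 = -4

Expected net gain = $-4 ≈ $-4.00


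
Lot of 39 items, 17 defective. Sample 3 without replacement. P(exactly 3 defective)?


Hypergeometric: C(17,3)×C(22,0)/C(39,3)
= 680×1/9139 = 680/9139

P(X=3) = 680/9139 ≈ 7.44%


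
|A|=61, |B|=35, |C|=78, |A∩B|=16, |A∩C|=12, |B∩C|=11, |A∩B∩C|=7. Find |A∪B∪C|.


|A∪B∪C| = 61+35+78-16-12-11+7 = 142

|A∪B∪C| = 142


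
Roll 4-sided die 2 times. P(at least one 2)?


P(no 2)^2 = (3/4)^2 = 9/16
P(≥1) = 1 - 9/16 = 7/16

P = 7/16 ≈ 43.75%


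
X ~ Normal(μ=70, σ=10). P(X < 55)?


z = (55-70)/10 = -1.5
P(Z < -1.5) = 0.0668

P(X < 55) ≈ 0.0668


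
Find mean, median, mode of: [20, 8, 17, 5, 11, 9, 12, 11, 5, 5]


Sorted: [5, 5, 5, 8, 9, 11, 11, 12, 17, 20]
Mean = 103/10
Median = 10
Freq: {20: 1, 8: 1, 17: 1, 5: 3, 11: 2, 9: 1, 12: 1}
Mode: [5]

Mean=103/10, Median=10, Mode=5


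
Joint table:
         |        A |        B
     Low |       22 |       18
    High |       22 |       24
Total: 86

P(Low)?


P(Low) = (22+18)/86 = 40/86 = 20/43

P(Low) = 20/43 ≈ 46.51%


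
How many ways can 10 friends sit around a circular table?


Circular arrangements of 10 distinct objects: fix one position to break rotational symmetry.
(n-1)! = 9! = 362880

362880


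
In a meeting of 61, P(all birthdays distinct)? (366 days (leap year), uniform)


P(all different) = Π(366-i)/366 for i=0..60
= (366/366)×(365/366)×...×(306/366)
= 0.004988

P ≈ 0.0050 ≈ 0.50%


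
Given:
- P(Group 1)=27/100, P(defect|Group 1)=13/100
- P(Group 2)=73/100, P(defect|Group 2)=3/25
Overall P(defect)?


P(B) = Σ P(B|Aᵢ)×P(Aᵢ)
  13/100×27/100 = 351/10000
  3/25×73/100 = 219/2500
Sum = 1227/10000

P(defect) = 1227/10000 ≈ 12.27%


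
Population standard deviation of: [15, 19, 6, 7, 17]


Mean = 64/5
  (15-64/5)²=121/25
  (19-64/5)²=961/25
  (6-64/5)²=1156/25
  (7-64/5)²=841/25
  (17-64/5)²=441/25
Σ(x-μ)² = 704/5
σ² = (704/5)/5 = 704/25

σ = √(704/25) ≈ 5.3066


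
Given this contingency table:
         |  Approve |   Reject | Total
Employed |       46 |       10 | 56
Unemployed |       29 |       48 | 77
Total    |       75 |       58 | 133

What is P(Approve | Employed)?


P(Approve | Employed) = 46/(46+10) = 46/56 = 23/28

P(Approve|Employed) = 23/28 ≈ 82.14%


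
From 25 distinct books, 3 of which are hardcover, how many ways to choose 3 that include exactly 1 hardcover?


Choose 1 of the 3 hardcovers and 2 of the other 22 books:
C(3,1)×C(22,2) = 3×231 = 693

693


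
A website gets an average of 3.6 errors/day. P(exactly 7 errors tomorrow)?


Poisson(λ=3.6): P(X=7) = e^(-λ)×λ^k/k!
= e^(-3.6) × 3.6^7 / 7!
≈ 0.02732372245 × 7836.4164096 / 5040 ≈ 0.042484

P(X=7) ≈ 0.042484 ≈ 4.25%


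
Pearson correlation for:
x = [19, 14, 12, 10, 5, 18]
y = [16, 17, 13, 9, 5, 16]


n=6, Σx=78, Σy=76, Σxy=1101, Σx²=1150, Σy²=1076
r = (6×1101 - 78×76)/√((6×1150 - 78²)(6×1076 - 76²))
= 678/√(816×680) = 678/√554880 ≈ 678/744.9027 ≈ 0.9102

r ≈ 0.9102


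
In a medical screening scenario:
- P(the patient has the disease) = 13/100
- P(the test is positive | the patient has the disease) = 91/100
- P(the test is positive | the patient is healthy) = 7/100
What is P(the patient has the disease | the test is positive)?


Using Bayes' theorem:
P(A|B) = P(B|A)·P(A) / P(B)

P(the test is positive) = 91/100 × 13/100 + 7/100 × 87/100
= 1183/10000 + 609/10000 = 112/625

P(the patient has the disease|the test is positive) = (1183/10000) / (112/625) = 169/256

P(the patient has the disease|the test is positive) = 169/256 ≈ 66.02%


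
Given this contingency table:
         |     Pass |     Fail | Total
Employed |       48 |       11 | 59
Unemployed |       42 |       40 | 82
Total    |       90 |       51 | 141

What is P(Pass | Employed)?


P(Pass | Employed) = 48/(48+11) = 48/59

P(Pass|Employed) = 48/59 ≈ 81.36%


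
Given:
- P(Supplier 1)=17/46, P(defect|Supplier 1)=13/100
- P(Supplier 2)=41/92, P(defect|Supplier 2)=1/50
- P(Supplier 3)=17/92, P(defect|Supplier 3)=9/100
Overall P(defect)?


P(B) = Σ P(B|Aᵢ)×P(Aᵢ)
  13/100×17/46 = 221/4600
  1/50×41/92 = 41/4600
  9/100×17/92 = 153/9200
Sum = 677/9200

P(defect) = 677/9200 ≈ 7.36%


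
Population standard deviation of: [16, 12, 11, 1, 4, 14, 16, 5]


Mean = 79/8
  (16-79/8)²=2401/64
  (12-79/8)²=289/64
  (11-79/8)²=81/64
  (1-79/8)²=5041/64
  (4-79/8)²=2209/64
  (14-79/8)²=1089/64
  (16-79/8)²=2401/64
  (5-79/8)²=1521/64
Σ(x-μ)² = 1879/8
σ² = (1879/8)/8 = 1879/64

σ = √(1879/64) ≈ 5.4184


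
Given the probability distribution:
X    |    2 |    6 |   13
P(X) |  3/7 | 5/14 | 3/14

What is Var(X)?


E[X] = 81/14
E[X²] = 711/14
Var(X) = E[X²] - (E[X])² = 711/14 - 6561/196 = 3393/196

Var(X) = 3393/196 ≈ 17.3112


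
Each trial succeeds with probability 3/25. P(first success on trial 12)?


Geometric: P(X=12) = (1-p)^(k-1)×p = (22/25)^11×3/25 = 1752954904233984/59604644775390625

P(X=12) = 1752954904233984/59604644775390625 ≈ 2.94%


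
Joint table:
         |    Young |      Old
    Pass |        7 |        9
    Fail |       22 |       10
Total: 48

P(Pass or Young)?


P(Pass∨Young) = P(Pass) + P(Young) - P(Pass∧Young)
= (16 + 29 - 7)/48 = 38/48 = 19/24

P = 19/24 ≈ 79.17%


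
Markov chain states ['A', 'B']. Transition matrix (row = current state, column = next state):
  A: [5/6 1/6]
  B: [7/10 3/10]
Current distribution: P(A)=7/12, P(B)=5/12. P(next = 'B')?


P(next=B) = Σᵢ P(now=i)×P(i→B)
= 7/12×1/6 + 5/12×3/10
= 7/72 + 1/8 = 2/9

P = 2/9 ≈ 0.2222


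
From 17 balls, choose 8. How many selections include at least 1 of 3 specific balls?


Complement: C(17,8) - C(14,8) = 24310 - 3003 = 21307

21307


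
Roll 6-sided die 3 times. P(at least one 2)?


P(no 2)^3 = (5/6)^3 = 125/216
P(≥1) = 1 - 125/216 = 91/216

P = 91/216 ≈ 42.13%


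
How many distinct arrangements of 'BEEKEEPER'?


Letters: 9, freq: {'B': 1, 'E': 5, 'K': 1, 'P': 1, 'R': 1}
9!/(1!×5!×1!×1!×1!) = 362880/120 = 3024

3024


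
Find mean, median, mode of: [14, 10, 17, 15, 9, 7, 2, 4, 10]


Sorted: [2, 4, 7, 9, 10, 10, 14, 15, 17]
Mean = 88/9
Median = 10
Freq: {14: 1, 10: 2, 17: 1, 15: 1, 9: 1, 7: 1, 2: 1, 4: 1}
Mode: [10]

Mean=88/9, Median=10, Mode=10


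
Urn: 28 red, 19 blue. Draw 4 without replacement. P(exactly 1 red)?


Hypergeometric: C(28,1)×C(19,3)/C(47,4)
= 28×969/178365 = 9044/59455

P(X=1) = 9044/59455 ≈ 15.21%


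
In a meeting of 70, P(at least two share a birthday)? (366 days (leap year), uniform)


P(all different) = Π(366-i)/366 for i=0..69
= 0.000858
P(match) = 1 - 0.000858 = 0.999142

P ≈ 0.9991 ≈ 99.91%


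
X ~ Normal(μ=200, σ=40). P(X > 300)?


z = (300-200)/40 = 2.5
P(X > 300) = 1 - P(Z ≤ 2.5) = 1 - 0.9938 = 0.0062

P(X > 300) ≈ 0.0062


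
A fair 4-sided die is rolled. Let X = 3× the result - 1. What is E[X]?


E[die] = (1+4)/2 = 5/2
E[X] = 3×5/2 - 1 = 13/2

E[X] = 13/2


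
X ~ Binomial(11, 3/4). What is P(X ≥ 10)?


P(X ≥ 10) = Σ P(X=i) for i=10..11
P(X=10) = 649539/4194304
P(X=11) = 177147/4194304
Sum = 413343/2097152

P(X ≥ 10) = 413343/2097152 ≈ 19.71%


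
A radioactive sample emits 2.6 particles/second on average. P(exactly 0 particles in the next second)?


Poisson(λ=2.6): P(X=0) = e^(-λ)×λ^k/k!
= e^(-2.6) × 2.6^0 / 0!
≈ 0.07427357821 × 1 / 1 ≈ 0.074274

P(X=0) ≈ 0.074274 ≈ 7.43%


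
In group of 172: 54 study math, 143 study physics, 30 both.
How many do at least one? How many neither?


|A∪B| = 54+143-30 = 167
Neither = 172-167 = 5

At least one: 167; Neither: 5


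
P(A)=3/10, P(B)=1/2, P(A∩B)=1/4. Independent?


P(A)×P(B) = 3/20
P(A∩B) = 1/4
Not equal → NOT independent

No, not independent


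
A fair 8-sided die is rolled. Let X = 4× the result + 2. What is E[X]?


E[die] = (1+8)/2 = 9/2
E[X] = 4×9/2 + 2 = 20

E[X] = 20


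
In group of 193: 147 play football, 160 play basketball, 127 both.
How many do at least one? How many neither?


|A∪B| = 147+160-127 = 180
Neither = 193-180 = 13

At least one: 180; Neither: 13


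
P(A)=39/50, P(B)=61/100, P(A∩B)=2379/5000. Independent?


P(A)×P(B) = 2379/5000
P(A∩B) = 2379/5000
Equal ✓ → Independent

Yes, independent


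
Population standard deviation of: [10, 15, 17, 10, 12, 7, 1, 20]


Mean = 92/8 = 23/2
  (10-23/2)²=9/4
  (15-23/2)²=49/4
  (17-23/2)²=121/4
  (10-23/2)²=9/4
  (12-23/2)²=1/4
  (7-23/2)²=81/4
  (1-23/2)²=441/4
  (20-23/2)²=289/4
Σ(x-μ)² = 250
σ² = 250/8 = 125/4

σ = √(125/4) ≈ 5.5902


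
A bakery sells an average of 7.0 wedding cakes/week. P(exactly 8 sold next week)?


Poisson(λ=7.0): P(X=8) = e^(-λ)×λ^k/k!
= e^(-7.0) × 7.0^8 / 8!
≈ 0.0009118819656 × 5764801 / 40320 ≈ 0.130377

P(X=8) ≈ 0.130377 ≈ 13.04%


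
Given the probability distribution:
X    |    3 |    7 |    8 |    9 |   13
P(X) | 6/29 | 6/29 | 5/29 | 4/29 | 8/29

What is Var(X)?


E[X] = 240/29
E[X²] = 2344/29
Var(X) = E[X²] - (E[X])² = 2344/29 - 57600/841 = 10376/841

Var(X) = 10376/841 ≈ 12.3377


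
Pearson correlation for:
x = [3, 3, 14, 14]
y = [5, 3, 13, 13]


n=4, Σx=34, Σy=34, Σxy=388, Σx²=410, Σy²=372
r = (4×388 - 34×34)/√((4×410 - 34²)(4×372 - 34²))
= 396/√(484×332) = 396/√160688 ≈ 396/400.8591 ≈ 0.9879

r ≈ 0.9879


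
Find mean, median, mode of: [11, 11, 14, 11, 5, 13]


Sorted: [5, 11, 11, 11, 13, 14]
Mean = 65/6
Median = 11
Freq: {11: 3, 14: 1, 5: 1, 13: 1}
Mode: [11]

Mean=65/6, Median=11, Mode=11


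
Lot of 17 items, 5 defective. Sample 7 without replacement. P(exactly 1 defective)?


Hypergeometric: C(5,1)×C(12,6)/C(17,7)
= 5×924/19448 = 105/442

P(X=1) = 105/442 ≈ 23.76%


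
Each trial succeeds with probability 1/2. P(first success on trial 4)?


Geometric: P(X=4) = (1-p)^(k-1)×p = (1/2)^3×1/2 = 1/16

P(X=4) = 1/16 ≈ 6.25%


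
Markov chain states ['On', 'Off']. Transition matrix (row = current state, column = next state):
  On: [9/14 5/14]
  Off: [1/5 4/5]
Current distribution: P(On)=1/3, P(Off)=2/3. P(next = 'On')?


P(next=On) = Σᵢ P(now=i)×P(i→On)
= 1/3×9/14 + 2/3×1/5
= 3/14 + 2/15 = 73/210

P = 73/210 ≈ 0.3476


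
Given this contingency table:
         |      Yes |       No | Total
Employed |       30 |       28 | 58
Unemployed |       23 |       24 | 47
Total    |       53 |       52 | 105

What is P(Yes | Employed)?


P(Yes | Employed) = 30/(30+28) = 30/58 = 15/29

P(Yes|Employed) = 15/29 ≈ 51.72%


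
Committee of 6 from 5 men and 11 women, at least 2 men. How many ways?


Count by #men:
  2M,4W: C(5,2)×C(11,4)=3300
  3M,3W: C(5,3)×C(11,3)=1650
  4M,2W: C(5,4)×C(11,2)=275
  5M,1W: C(5,5)×C(11,1)=11
Total = 5236

5236


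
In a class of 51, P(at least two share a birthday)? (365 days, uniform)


P(all different) = Π(365-i)/365 for i=0..50
= 0.025568
P(match) = 1 - 0.025568 = 0.974432

P ≈ 0.9744 ≈ 97.44%


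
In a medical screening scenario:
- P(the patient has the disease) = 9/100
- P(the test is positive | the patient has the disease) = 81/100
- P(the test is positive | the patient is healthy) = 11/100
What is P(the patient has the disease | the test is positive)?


Using Bayes' theorem:
P(A|B) = P(B|A)·P(A) / P(B)

P(the test is positive) = 81/100 × 9/100 + 11/100 × 91/100
= 729/10000 + 1001/10000 = 173/1000

P(the patient has the disease|the test is positive) = (729/10000) / (173/1000) = 729/1730

P(the patient has the disease|the test is positive) = 729/1730 ≈ 42.14%


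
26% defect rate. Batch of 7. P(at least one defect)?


P(all good) = (37/50)^7 = 94931877133/781250000000
P(≥1 defect) = 686318122867/781250000000

P = 686318122867/781250000000 ≈ 87.85%


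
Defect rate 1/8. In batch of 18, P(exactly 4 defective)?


Binomial: P(X=4) = C(18,4)×p^4×(1-p)^14
= 3060 × 1/4096 × 678223072849/4398046511104 = 518840650729485/4503599627370496

P(X=4) = 518840650729485/4503599627370496 ≈ 11.52%


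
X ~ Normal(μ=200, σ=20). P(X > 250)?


z = (250-200)/20 = 2.5
P(X > 250) = 1 - P(Z ≤ 2.5) = 1 - 0.9938 = 0.0062

P(X > 250) ≈ 0.0062


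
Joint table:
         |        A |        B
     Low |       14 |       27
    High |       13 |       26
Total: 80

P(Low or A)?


P(Low∨A) = P(Low) + P(A) - P(Low∧A)
= (41 + 27 - 14)/80 = 54/80 = 27/40

P = 27/40 ≈ 67.50%


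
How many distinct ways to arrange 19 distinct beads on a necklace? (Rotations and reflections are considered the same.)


Free circular arrangements: rotations and reflections both identified.
(n-1)!/2 = 18!/2 = 6402373705728000/2 = 3201186852864000

3201186852864000


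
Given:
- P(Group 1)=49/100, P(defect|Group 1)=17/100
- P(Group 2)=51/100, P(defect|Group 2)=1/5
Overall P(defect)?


P(B) = Σ P(B|Aᵢ)×P(Aᵢ)
  17/100×49/100 = 833/10000
  1/5×51/100 = 51/500
Sum = 1853/10000

P(defect) = 1853/10000 ≈ 18.53%


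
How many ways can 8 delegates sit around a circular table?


Circular arrangements of 8 distinct objects: fix one position to break rotational symmetry.
(n-1)! = 7! = 5040

5040


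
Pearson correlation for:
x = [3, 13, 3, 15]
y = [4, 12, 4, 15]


n=4, Σx=34, Σy=35, Σxy=405, Σx²=412, Σy²=401
r = (4×405 - 34×35)/√((4×412 - 34²)(4×401 - 35²))
= 430/√(492×379) = 430/√186468 ≈ 430/431.8194 ≈ 0.9958

r ≈ 0.9958


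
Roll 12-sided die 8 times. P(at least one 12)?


P(no 12)^8 = (11/12)^8 = 214358881/429981696
P(≥1) = 1 - 214358881/429981696 = 215622815/429981696

P = 215622815/429981696 ≈ 50.15%


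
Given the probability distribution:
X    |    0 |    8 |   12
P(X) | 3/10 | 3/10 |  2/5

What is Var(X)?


E[X] = 36/5
E[X²] = 384/5
Var(X) = E[X²] - (E[X])² = 384/5 - 1296/25 = 624/25

Var(X) = 624/25 ≈ 24.9600


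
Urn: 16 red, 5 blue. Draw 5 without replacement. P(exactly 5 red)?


Hypergeometric: C(16,5)×C(5,0)/C(21,5)
= 4368×1/20349 = 208/969

P(X=5) = 208/969 ≈ 21.47%


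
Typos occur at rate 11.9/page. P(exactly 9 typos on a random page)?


Poisson(λ=11.9): P(X=9) = e^(-λ)×λ^k/k!
= e^(-11.9) × 11.9^9 / 9!
≈ 6.790404807e-06 × 4785448563.12 / 362880 ≈ 0.089548

P(X=9) ≈ 0.089548 ≈ 8.95%


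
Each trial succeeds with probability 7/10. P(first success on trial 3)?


Geometric: P(X=3) = (1-p)^(k-1)×p = (3/10)^2×7/10 = 63/1000

P(X=3) = 63/1000 ≈ 6.30%


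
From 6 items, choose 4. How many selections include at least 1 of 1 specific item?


Complement: C(6,4) - C(5,4) = 15 - 5 = 10

10


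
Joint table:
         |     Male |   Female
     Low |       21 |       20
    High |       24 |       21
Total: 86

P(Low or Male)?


P(Low∨Male) = P(Low) + P(Male) - P(Low∧Male)
= (41 + 45 - 21)/86 = 65/86

P = 65/86 ≈ 75.58%


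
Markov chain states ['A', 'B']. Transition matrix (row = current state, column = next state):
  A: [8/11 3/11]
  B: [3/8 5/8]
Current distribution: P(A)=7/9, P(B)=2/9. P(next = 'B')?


P(next=B) = Σᵢ P(now=i)×P(i→B)
= 7/9×3/11 + 2/9×5/8
= 7/33 + 5/36 = 139/396

P = 139/396 ≈ 0.3510


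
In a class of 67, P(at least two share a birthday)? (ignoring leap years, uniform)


P(all different) = Π(365-i)/365 for i=0..66
= 0.001560
P(match) = 1 - 0.001560 = 0.998440

P ≈ 0.9984 ≈ 99.84%


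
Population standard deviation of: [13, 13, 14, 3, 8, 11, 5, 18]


Mean = 85/8
  (13-85/8)²=361/64
  (13-85/8)²=361/64
  (14-85/8)²=729/64
  (3-85/8)²=3721/64
  (8-85/8)²=441/64
  (11-85/8)²=9/64
  (5-85/8)²=2025/64
  (18-85/8)²=3481/64
Σ(x-μ)² = 1391/8
σ² = (1391/8)/8 = 1391/64

σ = √(1391/64) ≈ 4.6620


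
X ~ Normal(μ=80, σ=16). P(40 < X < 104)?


z₁=(40-80)/16=-2.5, z₂=(104-80)/16=1.5
P = Φ(1.5) - Φ(-2.5) = 0.933193 - 0.006210 = 0.926983 ≈ 0.9270

P(40 < X < 104) ≈ 0.9270


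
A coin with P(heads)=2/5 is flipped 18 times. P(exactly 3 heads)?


Binomial: P(X=3) = C(18,3)×p^3×(1-p)^15
= 816 × 8/125 × 14348907/30517578125 = 93669664896/3814697265625

P(X=3) = 93669664896/3814697265625 ≈ 2.46%


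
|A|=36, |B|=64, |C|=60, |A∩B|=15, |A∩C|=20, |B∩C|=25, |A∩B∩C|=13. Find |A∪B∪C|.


|A∪B∪C| = 36+64+60-15-20-25+13 = 113

|A∪B∪C| = 113


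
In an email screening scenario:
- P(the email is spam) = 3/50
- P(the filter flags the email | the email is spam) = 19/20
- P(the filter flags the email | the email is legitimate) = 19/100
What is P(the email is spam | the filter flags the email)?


Using Bayes' theorem:
P(A|B) = P(B|A)·P(A) / P(B)

P(the filter flags the email) = 19/20 × 3/50 + 19/100 × 47/50
= 57/1000 + 893/5000 = 589/2500

P(the email is spam|the filter flags the email) = (57/1000) / (589/2500) = 15/62

P(the email is spam|the filter flags the email) = 15/62 ≈ 24.19%


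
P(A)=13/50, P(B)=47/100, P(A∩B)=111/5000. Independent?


P(A)×P(B) = 611/5000
P(A∩B) = 111/5000
Not equal → NOT independent

No, not independent


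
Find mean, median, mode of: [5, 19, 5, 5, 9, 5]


Sorted: [5, 5, 5, 5, 9, 19]
Mean = 48/6 = 8
Median = 5
Freq: {5: 4, 19: 1, 9: 1}
Mode: [5]

Mean=8, Median=5, Mode=5


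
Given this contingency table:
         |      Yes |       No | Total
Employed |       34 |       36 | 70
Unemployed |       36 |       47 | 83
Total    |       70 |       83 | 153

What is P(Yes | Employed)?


P(Yes | Employed) = 34/(34+36) = 34/70 = 17/35

P(Yes|Employed) = 17/35 ≈ 48.57%


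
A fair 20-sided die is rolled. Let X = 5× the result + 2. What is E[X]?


E[die] = (1+20)/2 = 21/2
E[X] = 5×21/2 + 2 = 109/2

E[X] = 109/2


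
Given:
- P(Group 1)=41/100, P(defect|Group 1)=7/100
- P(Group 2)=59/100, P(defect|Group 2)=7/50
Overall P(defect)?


P(B) = Σ P(B|Aᵢ)×P(Aᵢ)
  7/100×41/100 = 287/10000
  7/50×59/100 = 413/5000
Sum = 1113/10000

P(defect) = 1113/10000 ≈ 11.13%


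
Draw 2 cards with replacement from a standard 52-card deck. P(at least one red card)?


P(not a red card) = 26/52 = 1/2
P(none in 2 draws) = (1/2)^2 = 1/4
P(≥1 red card) = 1 - 1/4 = 3/4

P = 3/4 ≈ 75.00%


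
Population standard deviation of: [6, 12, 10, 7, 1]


Mean = 36/5
  (6-36/5)²=36/25
  (12-36/5)²=576/25
  (10-36/5)²=196/25
  (7-36/5)²=1/25
  (1-36/5)²=961/25
Σ(x-μ)² = 354/5
σ² = (354/5)/5 = 354/25

σ = √(354/25) ≈ 3.7630


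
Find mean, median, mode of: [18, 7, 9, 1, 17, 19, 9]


Sorted: [1, 7, 9, 9, 17, 18, 19]
Mean = 80/7
Median = 9
Freq: {18: 1, 7: 1, 9: 2, 1: 1, 17: 1, 19: 1}
Mode: [9]

Mean=80/7, Median=9, Mode=9


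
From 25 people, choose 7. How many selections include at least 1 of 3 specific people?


Complement: C(25,7) - C(22,7) = 480700 - 170544 = 310156

310156


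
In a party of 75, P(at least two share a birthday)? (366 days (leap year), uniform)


P(all different) = Π(366-i)/366 for i=0..74
= 0.000287
P(match) = 1 - 0.000287 = 0.999713

P ≈ 0.9997 ≈ 99.97%


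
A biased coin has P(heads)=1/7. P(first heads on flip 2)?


Geometric: P(X=2) = (1-p)^(k-1)×p = (6/7)^1×1/7 = 6/49

P(X=2) = 6/49 ≈ 12.24%


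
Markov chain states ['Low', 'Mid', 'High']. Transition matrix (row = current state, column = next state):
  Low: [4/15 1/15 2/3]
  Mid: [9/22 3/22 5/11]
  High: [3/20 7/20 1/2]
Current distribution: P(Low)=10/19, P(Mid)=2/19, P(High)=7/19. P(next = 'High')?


P(next=High) = Σᵢ P(now=i)×P(i→High)
= 10/19×2/3 + 2/19×5/11 + 7/19×1/2
= 20/57 + 10/209 + 7/38 = 731/1254

P = 731/1254 ≈ 0.5829


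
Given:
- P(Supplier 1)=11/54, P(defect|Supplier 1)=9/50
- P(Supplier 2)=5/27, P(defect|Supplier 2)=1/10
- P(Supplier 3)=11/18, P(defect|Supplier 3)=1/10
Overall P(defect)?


P(B) = Σ P(B|Aᵢ)×P(Aᵢ)
  9/50×11/54 = 11/300
  1/10×5/27 = 1/54
  1/10×11/18 = 11/180
Sum = 157/1350

P(defect) = 157/1350 ≈ 11.63%


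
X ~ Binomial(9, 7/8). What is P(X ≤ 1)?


P(X ≤ 1) = Σ P(X=i) for i=0..1
P(X=0) = 1/134217728
P(X=1) = 63/134217728
Sum = 1/2097152

P(X ≤ 1) = 1/2097152 ≈ 0.00%


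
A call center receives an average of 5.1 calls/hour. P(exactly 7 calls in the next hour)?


Poisson(λ=5.1): P(X=7) = e^(-λ)×λ^k/k!
= e^(-5.1) × 5.1^7 / 7!
≈ 0.006096746566 × 89741.0677851 / 5040 ≈ 0.108557

P(X=7) ≈ 0.108557 ≈ 10.86%


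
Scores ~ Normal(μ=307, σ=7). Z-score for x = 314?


z = (x - μ)/σ = (314 - 307)/7 = 1.0

z = 1.0


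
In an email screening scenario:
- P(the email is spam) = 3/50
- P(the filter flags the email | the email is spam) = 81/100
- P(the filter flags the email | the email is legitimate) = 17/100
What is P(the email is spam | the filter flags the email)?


Using Bayes' theorem:
P(A|B) = P(B|A)·P(A) / P(B)

P(the filter flags the email) = 81/100 × 3/50 + 17/100 × 47/50
= 243/5000 + 799/5000 = 521/2500

P(the email is spam|the filter flags the email) = (243/5000) / (521/2500) = 243/1042

P(the email is spam|the filter flags the email) = 243/1042 ≈ 23.32%


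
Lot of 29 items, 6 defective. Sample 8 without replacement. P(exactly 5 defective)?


Hypergeometric: C(6,5)×C(23,3)/C(29,8)
= 6×1771/4292145 = 14/5655

P(X=5) = 14/5655 ≈ 0.25%


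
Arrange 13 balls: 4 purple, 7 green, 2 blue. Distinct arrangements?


13!/(4!×7!×2!) = 25740

25740


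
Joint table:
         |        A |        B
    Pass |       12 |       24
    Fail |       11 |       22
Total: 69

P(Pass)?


P(Pass) = (12+24)/69 = 36/69 = 12/23

P(Pass) = 12/23 ≈ 52.17%


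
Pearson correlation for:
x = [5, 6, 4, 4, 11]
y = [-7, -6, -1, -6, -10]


n=5, Σx=30, Σy=-30, Σxy=-209, Σx²=214, Σy²=222
r = (5×(-209) - 30×(-30))/√((5×214 - 30²)(5×222 - (-30)²))
= -145/√(170×210) = -145/√35700 ≈ -145/188.9444 ≈ -0.7674

r ≈ -0.7674


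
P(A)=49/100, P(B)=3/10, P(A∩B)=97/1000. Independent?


P(A)×P(B) = 147/1000
P(A∩B) = 97/1000
Not equal → NOT independent

No, not independent


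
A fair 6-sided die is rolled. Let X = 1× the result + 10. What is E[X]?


E[die] = (1+6)/2 = 7/2
E[X] = 1×7/2 + 10 = 27/2

E[X] = 27/2


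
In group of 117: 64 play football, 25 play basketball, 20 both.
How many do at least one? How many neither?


|A∪B| = 64+25-20 = 69
Neither = 117-69 = 48

At least one: 69; Neither: 48


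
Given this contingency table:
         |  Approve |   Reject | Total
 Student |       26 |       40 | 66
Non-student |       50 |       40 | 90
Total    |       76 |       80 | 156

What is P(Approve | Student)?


P(Approve | Student) = 26/(26+40) = 26/66 = 13/33

P(Approve|Student) = 13/33 ≈ 39.39%


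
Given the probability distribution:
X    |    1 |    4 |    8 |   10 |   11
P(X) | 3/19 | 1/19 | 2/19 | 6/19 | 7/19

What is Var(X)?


E[X] = 160/19
E[X²] = 1594/19
Var(X) = E[X²] - (E[X])² = 1594/19 - 25600/361 = 4686/361

Var(X) = 4686/361 ≈ 12.9806


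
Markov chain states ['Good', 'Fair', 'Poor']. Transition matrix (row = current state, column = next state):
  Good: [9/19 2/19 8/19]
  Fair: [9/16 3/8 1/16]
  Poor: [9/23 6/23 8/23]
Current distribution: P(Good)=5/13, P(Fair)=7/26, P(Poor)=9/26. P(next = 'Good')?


P(next=Good) = Σᵢ P(now=i)×P(i→Good)
= 5/13×9/19 + 7/26×9/16 + 9/26×9/23
= 45/247 + 63/416 + 81/598 = 85275/181792

P = 85275/181792 ≈ 0.4691


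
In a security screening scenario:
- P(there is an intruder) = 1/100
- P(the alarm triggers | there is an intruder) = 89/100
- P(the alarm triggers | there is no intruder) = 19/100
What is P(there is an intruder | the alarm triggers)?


Using Bayes' theorem:
P(A|B) = P(B|A)·P(A) / P(B)

P(the alarm triggers) = 89/100 × 1/100 + 19/100 × 99/100
= 89/10000 + 1881/10000 = 197/1000

P(there is an intruder|the alarm triggers) = (89/10000) / (197/1000) = 89/1970

P(there is an intruder|the alarm triggers) = 89/1970 ≈ 4.52%
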